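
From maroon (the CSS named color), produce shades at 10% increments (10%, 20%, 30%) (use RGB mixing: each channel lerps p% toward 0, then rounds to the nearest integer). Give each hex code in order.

#730000, #660000, #5A0000

CSS maroon is rgb(128, 0, 0).
10%: (128 − 12.8 = 115.2→115, 0→0, 0→0) → #730000
20%: (128 − 25.6 = 102.4→102, 0→0, 0→0) → #660000
30%: (128 − 38.4 = 89.6→90, 0→0, 0→0) → #5A0000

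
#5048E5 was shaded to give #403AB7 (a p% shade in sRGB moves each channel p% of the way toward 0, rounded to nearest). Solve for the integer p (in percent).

#5048E5 is rgb(80, 72, 229); #403AB7 is rgb(64, 58, 183).
On the B channel (widest range): 183 ≈ 229 + (p/100)(0 − 229), so p ≈ 100×(183 − 229)/(0 − 229) = -4600/-229 = 20.09.
p = 20 reproduces all three channels after rounding.

20%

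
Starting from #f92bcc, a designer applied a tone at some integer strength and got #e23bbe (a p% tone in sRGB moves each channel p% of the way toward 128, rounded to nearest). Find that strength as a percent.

19%

#f92bcc is rgb(249, 43, 204); #e23bbe is rgb(226, 59, 190).
On the R channel (widest range): 226 ≈ 249 + (p/100)(128 − 249), so p ≈ 100×(226 − 249)/(128 − 249) = -2300/-121 = 19.01.
p = 19 reproduces all three channels after rounding.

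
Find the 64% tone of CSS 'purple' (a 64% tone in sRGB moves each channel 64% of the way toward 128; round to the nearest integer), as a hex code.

CSS purple is rgb(128, 0, 128).
A 64% tone moves each channel 64% toward 128:
  R: 128 + 0 = 128 → 128
  G: 0 + 81.92 = 81.92 → 82
  B: 128 + 0.64×(128−128) = 128 + 0 = 128 → 128
rgb(128, 82, 128) = #805280.

#805280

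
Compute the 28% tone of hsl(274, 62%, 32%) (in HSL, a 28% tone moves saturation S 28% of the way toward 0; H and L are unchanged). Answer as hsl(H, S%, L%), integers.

S moves 28% from 62 toward 0: 62 − 17.36 = 44.64 → 45.
H and L are unchanged.

hsl(274, 45%, 32%)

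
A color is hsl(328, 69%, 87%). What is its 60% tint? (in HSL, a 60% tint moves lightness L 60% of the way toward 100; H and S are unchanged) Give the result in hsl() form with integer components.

L moves 60% from 87 toward 100: 87 + 7.8 = 94.8 → 95.
H and S are unchanged.

hsl(328, 69%, 95%)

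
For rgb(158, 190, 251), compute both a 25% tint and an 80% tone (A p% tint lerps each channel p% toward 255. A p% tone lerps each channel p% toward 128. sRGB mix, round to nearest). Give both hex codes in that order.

25% tint:
  R: 158 + 24.25 = 182.25 → 182
  G: 190 + 16.25 = 206.25 → 206
  B: 251 + 0.25×(255−251) = 251 + 1 = 252 → 252
  → #B6CEFC
80% tone:
  R: 158 + 0.8×(128−158) = 158 − 24 = 134 → 134
  G: 190 + 0.8×(128−190) = 190 − 49.6 = 140.4 → 140
  B: 251 + 0.8×(128−251) = 251 − 98.4 = 152.6 → 153
  → #868C99

#B6CEFC, #868C99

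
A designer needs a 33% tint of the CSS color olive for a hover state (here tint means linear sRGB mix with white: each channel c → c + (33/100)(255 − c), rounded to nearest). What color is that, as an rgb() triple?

CSS olive is rgb(128, 128, 0).
Lerp each channel 33% toward 255:
  R: 128 + 41.91 = 169.91 → 170
  G: 128 + 0.33×(255−128) = 128 + 41.91 = 169.91 → 170
  B: 0 + 0.33×(255−0) = 0 + 84.15 = 84.15 → 84

rgb(170, 170, 84)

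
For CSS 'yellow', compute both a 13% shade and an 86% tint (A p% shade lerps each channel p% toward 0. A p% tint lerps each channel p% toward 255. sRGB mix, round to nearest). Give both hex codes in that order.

CSS yellow is rgb(255, 255, 0).
13% shade:
  R: 255 − 33.15 = 221.85 → 222
  G: 255 + 0.13×(0−255) = 255 − 33.15 = 221.85 → 222
  B: 0 + 0.13×(0−0) = 0 + 0 = 0 → 0
  → #DEDE00
86% tint:
  R: 255 + 0 = 255 → 255
  G: 255 + 0.86×(255−255) = 255 + 0 = 255 → 255
  B: 0 + 0.86×(255−0) = 0 + 219.3 = 219.3 → 219
  → #FFFFDB

#DEDE00, #FFFFDB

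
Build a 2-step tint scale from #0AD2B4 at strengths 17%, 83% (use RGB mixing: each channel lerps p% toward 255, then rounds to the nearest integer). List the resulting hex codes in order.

#0AD2B4 is rgb(10, 210, 180).
17%: (10 + 41.65 = 51.65→52, 210 + 7.65 = 217.65→218, 180 + 12.75 = 192.75→193) → #34DAC1
83%: (10 + 203.35 = 213.35→213, 210 + 37.35 = 247.35→247, 180 + 62.25 = 242.25→242) → #D5F7F2

#34DAC1, #D5F7F2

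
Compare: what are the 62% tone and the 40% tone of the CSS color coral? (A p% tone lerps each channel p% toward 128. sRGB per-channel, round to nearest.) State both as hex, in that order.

CSS coral is rgb(255, 127, 80).
62% tone:
  R: 255 − 78.74 = 176.26 → 176
  G: 127 + 0.62×(128−127) = 127 + 0.62 = 127.62 → 128
  B: 80 + 0.62×(128−80) = 80 + 29.76 = 109.76 → 110
  → #b0806e
40% tone:
  R: 255 − 50.8 = 204.2 → 204
  G: 127 + 0.4 = 127.4 → 127
  B: 80 + 0.4×(128−80) = 80 + 19.2 = 99.2 → 99
  → #cc7f63

#b0806e, #cc7f63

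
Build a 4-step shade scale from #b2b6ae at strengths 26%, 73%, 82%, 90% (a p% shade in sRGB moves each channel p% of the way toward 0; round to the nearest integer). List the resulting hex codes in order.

#b2b6ae is rgb(178, 182, 174).
26%: (178 − 46.28 = 131.72→132, 182 − 47.32 = 134.68→135, 174 − 45.24 = 128.76→129) → #848781
73%: (178 − 129.94 = 48.06→48, 182 − 132.86 = 49.14→49, 174 − 127.02 = 46.98→47) → #30312f
82%: (178 − 145.96 = 32.04→32, 182 − 149.24 = 32.76→33, 174 − 142.68 = 31.32→31) → #20211f
90%: (178 − 160.2 = 17.8→18, 182 − 163.8 = 18.2→18, 174 − 156.6 = 17.4→17) → #121211

#848781, #30312f, #20211f, #121211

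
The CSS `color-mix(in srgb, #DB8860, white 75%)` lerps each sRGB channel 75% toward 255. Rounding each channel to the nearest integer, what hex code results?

#F6E1D7

#DB8860 is rgb(219, 136, 96).
Lerp each channel 75% toward 255:
  R: 219 + 0.75×(255−219) = 219 + 27 = 246 → 246
  G: 136 + 0.75×(255−136) = 136 + 89.25 = 225.25 → 225
  B: 96 + 119.25 = 215.25 → 215
rgb(246, 225, 215) = #F6E1D7.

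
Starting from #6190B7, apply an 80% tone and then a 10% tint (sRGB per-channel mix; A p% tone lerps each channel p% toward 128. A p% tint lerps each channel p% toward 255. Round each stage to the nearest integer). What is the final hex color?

#6190B7 is rgb(97, 144, 183).
Lerp each channel 80% toward 128:
  R: 97 + 24.8 = 121.8 → 122
  G: 144 + 0.8×(128−144) = 144 − 12.8 = 131.2 → 131
  B: 183 + 0.8×(128−183) = 183 − 44 = 139 → 139
After the tone: rgb(122, 131, 139) = #7A838B.
Per channel, c → c + 0.1(255 − c):
  R: 122 + 13.3 = 135.3 → 135
  G: 131 + 0.1×(255−131) = 131 + 12.4 = 143.4 → 143
  B: 139 + 11.6 = 150.6 → 151
rgb(135, 143, 151) = #878F97.

#878F97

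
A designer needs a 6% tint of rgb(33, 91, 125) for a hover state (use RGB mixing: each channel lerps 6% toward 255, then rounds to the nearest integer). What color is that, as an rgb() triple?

Per channel, c → c + 0.06(255 − c):
  R: 33 + 13.32 = 46.32 → 46
  G: 91 + 0.06×(255−91) = 91 + 9.84 = 100.84 → 101
  B: 125 + 0.06×(255−125) = 125 + 7.8 = 132.8 → 133

rgb(46, 101, 133)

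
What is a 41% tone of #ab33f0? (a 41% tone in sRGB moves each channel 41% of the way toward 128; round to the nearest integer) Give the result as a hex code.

#9953c2

#ab33f0 is rgb(171, 51, 240).
Lerp each channel 41% toward 128:
  R: 171 + 0.41×(128−171) = 171 − 17.63 = 153.37 → 153
  G: 51 + 31.57 = 82.57 → 83
  B: 240 − 45.92 = 194.08 → 194
rgb(153, 83, 194) = #9953c2.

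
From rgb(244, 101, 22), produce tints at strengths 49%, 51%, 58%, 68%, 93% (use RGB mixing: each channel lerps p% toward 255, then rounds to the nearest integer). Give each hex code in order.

#F9B088, #FAB48D, #FABE9D, #FBCEB4, #FEF4EF

49%: (244 + 5.39 = 249.39→249, 101 + 75.46 = 176.46→176, 22 + 114.17 = 136.17→136) → #F9B088
51%: (244 + 5.61 = 249.61→250, 101 + 78.54 = 179.54→180, 22 + 118.83 = 140.83→141) → #FAB48D
58%: (244 + 6.38 = 250.38→250, 101 + 89.32 = 190.32→190, 22 + 135.14 = 157.14→157) → #FABE9D
68%: (244 + 7.48 = 251.48→251, 101 + 104.72 = 205.72→206, 22 + 158.44 = 180.44→180) → #FBCEB4
93%: (244 + 10.23 = 254.23→254, 101 + 143.22 = 244.22→244, 22 + 216.69 = 238.69→239) → #FEF4EF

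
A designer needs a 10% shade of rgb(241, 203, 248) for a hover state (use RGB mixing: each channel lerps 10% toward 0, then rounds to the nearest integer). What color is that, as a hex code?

#D9B7DF

Lerp each channel 10% toward 0:
  R: 241 + 0.1×(0−241) = 241 − 24.1 = 216.9 → 217
  G: 203 + 0.1×(0−203) = 203 − 20.3 = 182.7 → 183
  B: 248 + 0.1×(0−248) = 248 − 24.8 = 223.2 → 223
rgb(217, 183, 223) = #D9B7DF.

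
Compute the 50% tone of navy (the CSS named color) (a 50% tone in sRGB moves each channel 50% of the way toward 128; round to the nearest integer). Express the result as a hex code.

CSS navy is rgb(0, 0, 128).
Per channel, c → c + 0.5(128 − c):
  R: 0 + 64 = 64 → 64
  G: 0 + 64 = 64 → 64
  B: 128 + 0 = 128 → 128
rgb(64, 64, 128) = #404080.

#404080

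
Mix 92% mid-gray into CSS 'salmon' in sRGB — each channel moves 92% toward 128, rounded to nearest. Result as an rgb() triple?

rgb(138, 128, 127)

CSS salmon is rgb(250, 128, 114).
A 92% tone moves each channel 92% toward 128:
  R: 250 + 0.92×(128−250) = 250 − 112.24 = 137.76 → 138
  G: 128 + 0.92×(128−128) = 128 + 0 = 128 → 128
  B: 114 + 12.88 = 126.88 → 127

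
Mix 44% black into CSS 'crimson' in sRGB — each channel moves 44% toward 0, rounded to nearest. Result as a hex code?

CSS crimson is rgb(220, 20, 60).
A 44% shade moves each channel 44% toward 0:
  R: 220 − 96.8 = 123.2 → 123
  G: 20 + 0.44×(0−20) = 20 − 8.8 = 11.2 → 11
  B: 60 + 0.44×(0−60) = 60 − 26.4 = 33.6 → 34
rgb(123, 11, 34) = #7b0b22.

#7b0b22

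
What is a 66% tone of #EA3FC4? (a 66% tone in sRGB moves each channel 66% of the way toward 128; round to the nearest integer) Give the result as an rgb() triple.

#EA3FC4 is rgb(234, 63, 196).
Per channel, c → c + 0.66(128 − c):
  R: 234 + 0.66×(128−234) = 234 − 69.96 = 164.04 → 164
  G: 63 + 0.66×(128−63) = 63 + 42.9 = 105.9 → 106
  B: 196 + 0.66×(128−196) = 196 − 44.88 = 151.12 → 151

rgb(164, 106, 151)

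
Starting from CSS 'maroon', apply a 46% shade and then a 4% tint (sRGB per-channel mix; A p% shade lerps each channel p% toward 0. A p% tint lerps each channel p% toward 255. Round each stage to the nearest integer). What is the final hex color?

#4C0A0A

CSS maroon is rgb(128, 0, 0).
A 46% shade moves each channel 46% toward 0:
  R: 128 − 58.88 = 69.12 → 69
  G: 0 + 0 = 0 → 0
  B: 0 + 0.46×(0−0) = 0 + 0 = 0 → 0
After the shade: rgb(69, 0, 0) = #450000.
Per channel, c → c + 0.04(255 − c):
  R: 69 + 0.04×(255−69) = 69 + 7.44 = 76.44 → 76
  G: 0 + 0.04×(255−0) = 0 + 10.2 = 10.2 → 10
  B: 0 + 10.2 = 10.2 → 10
rgb(76, 10, 10) = #4C0A0A.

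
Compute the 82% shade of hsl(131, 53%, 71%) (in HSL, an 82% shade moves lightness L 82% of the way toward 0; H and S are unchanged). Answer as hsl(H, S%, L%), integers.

hsl(131, 53%, 13%)

L moves 82% from 71 toward 0: 71 − 58.22 = 12.78 → 13.
H and S are unchanged.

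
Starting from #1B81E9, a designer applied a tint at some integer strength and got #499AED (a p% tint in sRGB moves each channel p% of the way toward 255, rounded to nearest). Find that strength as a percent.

20%

#1B81E9 is rgb(27, 129, 233); #499AED is rgb(73, 154, 237).
On the R channel (widest range): 73 ≈ 27 + (p/100)(255 − 27), so p ≈ 100×(73 − 27)/(255 − 27) = 4600/228 = 20.18.
p = 20 reproduces all three channels after rounding.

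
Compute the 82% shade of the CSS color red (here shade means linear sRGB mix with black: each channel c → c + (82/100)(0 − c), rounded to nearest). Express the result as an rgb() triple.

CSS red is rgb(255, 0, 0).
An 82% shade moves each channel 82% toward 0:
  R: 255 + 0.82×(0−255) = 255 − 209.1 = 45.9 → 46
  G: 0 + 0.82×(0−0) = 0 + 0 = 0 → 0
  B: 0 + 0.82×(0−0) = 0 + 0 = 0 → 0

rgb(46, 0, 0)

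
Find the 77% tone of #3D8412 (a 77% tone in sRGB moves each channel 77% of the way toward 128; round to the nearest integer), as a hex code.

#3D8412 is rgb(61, 132, 18).
A 77% tone moves each channel 77% toward 128:
  R: 61 + 51.59 = 112.59 → 113
  G: 132 + 0.77×(128−132) = 132 − 3.08 = 128.92 → 129
  B: 18 + 0.77×(128−18) = 18 + 84.7 = 102.7 → 103
rgb(113, 129, 103) = #718167.

#718167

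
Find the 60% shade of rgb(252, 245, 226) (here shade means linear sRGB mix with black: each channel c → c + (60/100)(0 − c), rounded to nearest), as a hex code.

#65625A

A 60% shade moves each channel 60% toward 0:
  R: 252 + 0.6×(0−252) = 252 − 151.2 = 100.8 → 101
  G: 245 + 0.6×(0−245) = 245 − 147 = 98 → 98
  B: 226 + 0.6×(0−226) = 226 − 135.6 = 90.4 → 90
rgb(101, 98, 90) = #65625A.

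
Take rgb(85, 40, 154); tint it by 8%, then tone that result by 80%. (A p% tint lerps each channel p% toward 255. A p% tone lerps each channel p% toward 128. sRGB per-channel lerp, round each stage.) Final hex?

#7A7287

Lerp each channel 8% toward 255:
  R: 85 + 13.6 = 98.6 → 99
  G: 40 + 0.08×(255−40) = 40 + 17.2 = 57.2 → 57
  B: 154 + 0.08×(255−154) = 154 + 8.08 = 162.08 → 162
After the tint: rgb(99, 57, 162) = #6339A2.
An 80% tone moves each channel 80% toward 128:
  R: 99 + 0.8×(128−99) = 99 + 23.2 = 122.2 → 122
  G: 57 + 0.8×(128−57) = 57 + 56.8 = 113.8 → 114
  B: 162 + 0.8×(128−162) = 162 − 27.2 = 134.8 → 135
rgb(122, 114, 135) = #7A7287.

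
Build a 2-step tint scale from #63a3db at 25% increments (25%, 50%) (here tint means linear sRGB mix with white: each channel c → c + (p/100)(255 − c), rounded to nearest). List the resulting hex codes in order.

#63a3db is rgb(99, 163, 219).
25%: (99 + 39 = 138→138, 163 + 23 = 186→186, 219 + 9 = 228→228) → #8abae4
50%: (99 + 78 = 177→177, 163 + 46 = 209→209, 219 + 18 = 237→237) → #b1d1ed

#8abae4, #b1d1ed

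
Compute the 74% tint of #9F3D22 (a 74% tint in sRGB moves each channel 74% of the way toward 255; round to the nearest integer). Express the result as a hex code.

#9F3D22 is rgb(159, 61, 34).
Lerp each channel 74% toward 255:
  R: 159 + 0.74×(255−159) = 159 + 71.04 = 230.04 → 230
  G: 61 + 143.56 = 204.56 → 205
  B: 34 + 0.74×(255−34) = 34 + 163.54 = 197.54 → 198
rgb(230, 205, 198) = #E6CDC6.

#E6CDC6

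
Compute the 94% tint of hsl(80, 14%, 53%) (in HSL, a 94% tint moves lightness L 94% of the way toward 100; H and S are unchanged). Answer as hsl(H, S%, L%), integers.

hsl(80, 14%, 97%)

L moves 94% from 53 toward 100: 53 + 44.18 = 97.18 → 97.
H and S are unchanged.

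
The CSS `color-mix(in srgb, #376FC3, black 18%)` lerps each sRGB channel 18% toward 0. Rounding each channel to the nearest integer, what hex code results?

#2D5BA0

#376FC3 is rgb(55, 111, 195).
An 18% shade moves each channel 18% toward 0:
  R: 55 + 0.18×(0−55) = 55 − 9.9 = 45.1 → 45
  G: 111 − 19.98 = 91.02 → 91
  B: 195 + 0.18×(0−195) = 195 − 35.1 = 159.9 → 160
rgb(45, 91, 160) = #2D5BA0.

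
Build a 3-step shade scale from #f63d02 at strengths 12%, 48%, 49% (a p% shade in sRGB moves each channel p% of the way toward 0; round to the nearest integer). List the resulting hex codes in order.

#f63d02 is rgb(246, 61, 2).
12%: (246 − 29.52 = 216.48→216, 61 − 7.32 = 53.68→54, 2→2) → #d83602
48%: (246 − 118.08 = 127.92→128, 61 − 29.28 = 31.72→32, 2 − 0.96 = 1.04→1) → #802001
49%: (246 − 120.54 = 125.46→125, 61 − 29.89 = 31.11→31, 2 − 0.98 = 1.02→1) → #7d1f01

#d83602, #802001, #7d1f01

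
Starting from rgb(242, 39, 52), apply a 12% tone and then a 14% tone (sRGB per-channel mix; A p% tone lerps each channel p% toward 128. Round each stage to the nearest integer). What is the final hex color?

A 12% tone moves each channel 12% toward 128:
  R: 242 − 13.68 = 228.32 → 228
  G: 39 + 10.68 = 49.68 → 50
  B: 52 + 9.12 = 61.12 → 61
After the tone: rgb(228, 50, 61) = #E4323D.
Per channel, c → c + 0.14(128 − c):
  R: 228 − 14 = 214 → 214
  G: 50 + 0.14×(128−50) = 50 + 10.92 = 60.92 → 61
  B: 61 + 0.14×(128−61) = 61 + 9.38 = 70.38 → 70
rgb(214, 61, 70) = #D63D46.

#D63D46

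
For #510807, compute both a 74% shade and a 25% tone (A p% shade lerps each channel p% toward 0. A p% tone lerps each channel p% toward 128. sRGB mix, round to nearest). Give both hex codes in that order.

#150202, #5D2625

#510807 is rgb(81, 8, 7).
74% shade:
  R: 81 − 59.94 = 21.06 → 21
  G: 8 − 5.92 = 2.08 → 2
  B: 7 + 0.74×(0−7) = 7 − 5.18 = 1.82 → 2
  → #150202
25% tone:
  R: 81 + 0.25×(128−81) = 81 + 11.75 = 92.75 → 93
  G: 8 + 30 = 38 → 38
  B: 7 + 30.25 = 37.25 → 37
  → #5D2625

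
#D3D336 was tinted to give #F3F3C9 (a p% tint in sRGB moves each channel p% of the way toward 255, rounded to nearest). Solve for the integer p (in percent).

#D3D336 is rgb(211, 211, 54); #F3F3C9 is rgb(243, 243, 201).
On the B channel (widest range): 201 ≈ 54 + (p/100)(255 − 54), so p ≈ 100×(201 − 54)/(255 − 54) = 14700/201 = 73.13.
p = 73 reproduces all three channels after rounding.

73%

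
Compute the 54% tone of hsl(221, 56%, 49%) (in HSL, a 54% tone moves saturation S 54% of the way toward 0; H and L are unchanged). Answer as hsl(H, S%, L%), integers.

S moves 54% from 56 toward 0: 56 − 30.24 = 25.76 → 26.
H and L are unchanged.

hsl(221, 26%, 49%)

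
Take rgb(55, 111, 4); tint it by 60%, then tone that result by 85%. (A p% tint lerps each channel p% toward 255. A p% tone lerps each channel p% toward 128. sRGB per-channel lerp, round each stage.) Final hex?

#878A84

Lerp each channel 60% toward 255:
  R: 55 + 0.6×(255−55) = 55 + 120 = 175 → 175
  G: 111 + 0.6×(255−111) = 111 + 86.4 = 197.4 → 197
  B: 4 + 0.6×(255−4) = 4 + 150.6 = 154.6 → 155
After the tint: rgb(175, 197, 155) = #AFC59B.
Per channel, c → c + 0.85(128 − c):
  R: 175 + 0.85×(128−175) = 175 − 39.95 = 135.05 → 135
  G: 197 + 0.85×(128−197) = 197 − 58.65 = 138.35 → 138
  B: 155 + 0.85×(128−155) = 155 − 22.95 = 132.05 → 132
rgb(135, 138, 132) = #878A84.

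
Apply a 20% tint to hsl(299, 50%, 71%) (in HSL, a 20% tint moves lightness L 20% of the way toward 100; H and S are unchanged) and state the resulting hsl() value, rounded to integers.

L moves 20% from 71 toward 100: 71 + 5.8 = 76.8 → 77.
H and S are unchanged.

hsl(299, 50%, 77%)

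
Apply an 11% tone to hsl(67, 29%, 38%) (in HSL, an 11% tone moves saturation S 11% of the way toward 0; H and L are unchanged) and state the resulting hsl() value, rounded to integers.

S moves 11% from 29 toward 0: 29 − 3.19 = 25.81 → 26.
H and L are unchanged.

hsl(67, 26%, 38%)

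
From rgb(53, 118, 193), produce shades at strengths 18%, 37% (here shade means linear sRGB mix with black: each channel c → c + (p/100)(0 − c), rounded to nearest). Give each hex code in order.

#2B619E, #214A7A

18%: (53 − 9.54 = 43.46→43, 118 − 21.24 = 96.76→97, 193 − 34.74 = 158.26→158) → #2B619E
37%: (53 − 19.61 = 33.39→33, 118 − 43.66 = 74.34→74, 193 − 71.41 = 121.59→122) → #214A7A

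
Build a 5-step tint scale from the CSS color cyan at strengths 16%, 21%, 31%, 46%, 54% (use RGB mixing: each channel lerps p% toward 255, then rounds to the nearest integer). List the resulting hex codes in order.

#29ffff, #36ffff, #4fffff, #75ffff, #8affff

CSS cyan is rgb(0, 255, 255).
16%: (0 + 40.8 = 40.8→41, 255→255, 255→255) → #29ffff
21%: (0 + 53.55 = 53.55→54, 255→255, 255→255) → #36ffff
31%: (0 + 79.05 = 79.05→79, 255→255, 255→255) → #4fffff
46%: (0 + 117.3 = 117.3→117, 255→255, 255→255) → #75ffff
54%: (0 + 137.7 = 137.7→138, 255→255, 255→255) → #8affff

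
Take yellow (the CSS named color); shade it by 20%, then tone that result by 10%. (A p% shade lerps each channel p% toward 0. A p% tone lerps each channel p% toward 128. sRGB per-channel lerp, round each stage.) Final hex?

CSS yellow is rgb(255, 255, 0).
Per channel, c → c + 0.2(0 − c):
  R: 255 − 51 = 204 → 204
  G: 255 − 51 = 204 → 204
  B: 0 + 0 = 0 → 0
After the shade: rgb(204, 204, 0) = #cccc00.
Per channel, c → c + 0.1(128 − c):
  R: 204 + 0.1×(128−204) = 204 − 7.6 = 196.4 → 196
  G: 204 + 0.1×(128−204) = 204 − 7.6 = 196.4 → 196
  B: 0 + 0.1×(128−0) = 0 + 12.8 = 12.8 → 13
rgb(196, 196, 13) = #c4c40d.

#c4c40d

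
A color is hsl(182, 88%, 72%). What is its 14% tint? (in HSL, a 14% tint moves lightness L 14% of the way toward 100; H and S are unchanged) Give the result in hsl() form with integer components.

L moves 14% from 72 toward 100: 72 + 3.92 = 75.92 → 76.
H and S are unchanged.

hsl(182, 88%, 76%)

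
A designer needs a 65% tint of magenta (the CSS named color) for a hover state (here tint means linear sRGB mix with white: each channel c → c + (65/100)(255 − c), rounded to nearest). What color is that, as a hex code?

CSS magenta is rgb(255, 0, 255).
Lerp each channel 65% toward 255:
  R: 255 + 0 = 255 → 255
  G: 0 + 0.65×(255−0) = 0 + 165.75 = 165.75 → 166
  B: 255 + 0.65×(255−255) = 255 + 0 = 255 → 255
rgb(255, 166, 255) = #ffa6ff.

#ffa6ff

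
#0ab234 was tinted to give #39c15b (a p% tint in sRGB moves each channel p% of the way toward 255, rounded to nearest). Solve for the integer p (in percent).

19%

#0ab234 is rgb(10, 178, 52); #39c15b is rgb(57, 193, 91).
On the R channel (widest range): 57 ≈ 10 + (p/100)(255 − 10), so p ≈ 100×(57 − 10)/(255 − 10) = 4700/245 = 19.18.
p = 19 reproduces all three channels after rounding.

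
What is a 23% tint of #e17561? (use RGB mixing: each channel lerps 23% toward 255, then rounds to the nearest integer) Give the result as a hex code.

#e89585

#e17561 is rgb(225, 117, 97).
A 23% tint moves each channel 23% toward 255:
  R: 225 + 0.23×(255−225) = 225 + 6.9 = 231.9 → 232
  G: 117 + 31.74 = 148.74 → 149
  B: 97 + 36.34 = 133.34 → 133
rgb(232, 149, 133) = #e89585.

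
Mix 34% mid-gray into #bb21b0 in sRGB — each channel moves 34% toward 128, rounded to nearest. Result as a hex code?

#a741a0

#bb21b0 is rgb(187, 33, 176).
Lerp each channel 34% toward 128:
  R: 187 + 0.34×(128−187) = 187 − 20.06 = 166.94 → 167
  G: 33 + 0.34×(128−33) = 33 + 32.3 = 65.3 → 65
  B: 176 + 0.34×(128−176) = 176 − 16.32 = 159.68 → 160
rgb(167, 65, 160) = #a741a0.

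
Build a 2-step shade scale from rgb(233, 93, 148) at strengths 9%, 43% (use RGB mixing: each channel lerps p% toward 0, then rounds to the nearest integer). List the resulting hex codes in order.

#d45587, #853554

9%: (233 − 20.97 = 212.03→212, 93 − 8.37 = 84.63→85, 148 − 13.32 = 134.68→135) → #d45587
43%: (233 − 100.19 = 132.81→133, 93 − 39.99 = 53.01→53, 148 − 63.64 = 84.36→84) → #853554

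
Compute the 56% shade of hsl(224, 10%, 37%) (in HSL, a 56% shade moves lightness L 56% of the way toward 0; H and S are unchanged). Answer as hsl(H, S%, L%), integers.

L moves 56% from 37 toward 0: 37 − 20.72 = 16.28 → 16.
H and S are unchanged.

hsl(224, 10%, 16%)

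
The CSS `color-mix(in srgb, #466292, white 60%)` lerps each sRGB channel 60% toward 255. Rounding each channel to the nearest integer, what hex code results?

#466292 is rgb(70, 98, 146).
A 60% tint moves each channel 60% toward 255:
  R: 70 + 111 = 181 → 181
  G: 98 + 0.6×(255−98) = 98 + 94.2 = 192.2 → 192
  B: 146 + 65.4 = 211.4 → 211
rgb(181, 192, 211) = #B5C0D3.

#B5C0D3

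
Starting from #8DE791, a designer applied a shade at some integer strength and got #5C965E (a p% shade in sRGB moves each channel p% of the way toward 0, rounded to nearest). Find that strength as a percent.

35%

#8DE791 is rgb(141, 231, 145); #5C965E is rgb(92, 150, 94).
On the G channel (widest range): 150 ≈ 231 + (p/100)(0 − 231), so p ≈ 100×(150 − 231)/(0 − 231) = -8100/-231 = 35.06.
p = 35 reproduces all three channels after rounding.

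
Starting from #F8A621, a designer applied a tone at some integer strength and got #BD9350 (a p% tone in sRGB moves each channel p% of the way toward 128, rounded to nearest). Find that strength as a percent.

49%

#F8A621 is rgb(248, 166, 33); #BD9350 is rgb(189, 147, 80).
On the R channel (widest range): 189 ≈ 248 + (p/100)(128 − 248), so p ≈ 100×(189 − 248)/(128 − 248) = -5900/-120 = 49.17.
p = 49 reproduces all three channels after rounding.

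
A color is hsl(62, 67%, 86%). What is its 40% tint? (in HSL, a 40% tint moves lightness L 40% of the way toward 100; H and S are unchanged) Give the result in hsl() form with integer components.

L moves 40% from 86 toward 100: 86 + 5.6 = 91.6 → 92.
H and S are unchanged.

hsl(62, 67%, 92%)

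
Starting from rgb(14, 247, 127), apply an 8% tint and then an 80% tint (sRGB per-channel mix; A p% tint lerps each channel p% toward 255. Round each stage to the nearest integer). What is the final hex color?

Per channel, c → c + 0.08(255 − c):
  R: 14 + 0.08×(255−14) = 14 + 19.28 = 33.28 → 33
  G: 247 + 0.08×(255−247) = 247 + 0.64 = 247.64 → 248
  B: 127 + 0.08×(255−127) = 127 + 10.24 = 137.24 → 137
After the tint: rgb(33, 248, 137) = #21F889.
Lerp each channel 80% toward 255:
  R: 33 + 177.6 = 210.6 → 211
  G: 248 + 0.8×(255−248) = 248 + 5.6 = 253.6 → 254
  B: 137 + 0.8×(255−137) = 137 + 94.4 = 231.4 → 231
rgb(211, 254, 231) = #D3FEE7.

#D3FEE7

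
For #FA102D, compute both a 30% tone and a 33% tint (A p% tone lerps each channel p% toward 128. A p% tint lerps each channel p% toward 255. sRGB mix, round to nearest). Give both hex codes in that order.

#FA102D is rgb(250, 16, 45).
30% tone:
  R: 250 + 0.3×(128−250) = 250 − 36.6 = 213.4 → 213
  G: 16 + 0.3×(128−16) = 16 + 33.6 = 49.6 → 50
  B: 45 + 24.9 = 69.9 → 70
  → #D53246
33% tint:
  R: 250 + 0.33×(255−250) = 250 + 1.65 = 251.65 → 252
  G: 16 + 0.33×(255−16) = 16 + 78.87 = 94.87 → 95
  B: 45 + 0.33×(255−45) = 45 + 69.3 = 114.3 → 114
  → #FC5F72

#D53246, #FC5F72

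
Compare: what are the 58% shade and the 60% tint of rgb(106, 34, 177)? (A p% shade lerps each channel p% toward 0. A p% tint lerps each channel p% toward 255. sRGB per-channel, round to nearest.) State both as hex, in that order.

58% shade:
  R: 106 + 0.58×(0−106) = 106 − 61.48 = 44.52 → 45
  G: 34 − 19.72 = 14.28 → 14
  B: 177 + 0.58×(0−177) = 177 − 102.66 = 74.34 → 74
  → #2d0e4a
60% tint:
  R: 106 + 0.6×(255−106) = 106 + 89.4 = 195.4 → 195
  G: 34 + 0.6×(255−34) = 34 + 132.6 = 166.6 → 167
  B: 177 + 46.8 = 223.8 → 224
  → #c3a7e0

#2d0e4a, #c3a7e0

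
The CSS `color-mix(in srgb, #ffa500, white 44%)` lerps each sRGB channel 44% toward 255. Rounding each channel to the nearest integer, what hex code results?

#ffcd70

#ffa500 is rgb(255, 165, 0).
A 44% tint moves each channel 44% toward 255:
  R: 255 + 0.44×(255−255) = 255 + 0 = 255 → 255
  G: 165 + 39.6 = 204.6 → 205
  B: 0 + 0.44×(255−0) = 0 + 112.2 = 112.2 → 112
rgb(255, 205, 112) = #ffcd70.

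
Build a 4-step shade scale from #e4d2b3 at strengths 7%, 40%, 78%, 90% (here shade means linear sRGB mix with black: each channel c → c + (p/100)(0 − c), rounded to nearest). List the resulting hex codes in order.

#e4d2b3 is rgb(228, 210, 179).
7%: (228 − 15.96 = 212.04→212, 210 − 14.7 = 195.3→195, 179 − 12.53 = 166.47→166) → #d4c3a6
40%: (228 − 91.2 = 136.8→137, 210 − 84 = 126→126, 179 − 71.6 = 107.4→107) → #897e6b
78%: (228 − 177.84 = 50.16→50, 210 − 163.8 = 46.2→46, 179 − 139.62 = 39.38→39) → #322e27
90%: (228 − 205.2 = 22.8→23, 210 − 189 = 21→21, 179 − 161.1 = 17.9→18) → #171512

#d4c3a6, #897e6b, #322e27, #171512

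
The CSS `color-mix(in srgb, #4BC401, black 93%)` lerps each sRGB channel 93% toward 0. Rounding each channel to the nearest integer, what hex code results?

#4BC401 is rgb(75, 196, 1).
A 93% shade moves each channel 93% toward 0:
  R: 75 − 69.75 = 5.25 → 5
  G: 196 + 0.93×(0−196) = 196 − 182.28 = 13.72 → 14
  B: 1 + 0.93×(0−1) = 1 − 0.93 = 0.07 → 0
rgb(5, 14, 0) = #050E00.

#050E00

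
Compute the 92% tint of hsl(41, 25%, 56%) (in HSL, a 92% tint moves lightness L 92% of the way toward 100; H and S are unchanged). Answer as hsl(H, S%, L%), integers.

L moves 92% from 56 toward 100: 56 + 40.48 = 96.48 → 96.
H and S are unchanged.

hsl(41, 25%, 96%)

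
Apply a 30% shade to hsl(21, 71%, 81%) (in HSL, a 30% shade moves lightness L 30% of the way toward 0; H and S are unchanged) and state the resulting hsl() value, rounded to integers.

hsl(21, 71%, 57%)

L moves 30% from 81 toward 0: 81 − 24.3 = 56.7 → 57.
H and S are unchanged.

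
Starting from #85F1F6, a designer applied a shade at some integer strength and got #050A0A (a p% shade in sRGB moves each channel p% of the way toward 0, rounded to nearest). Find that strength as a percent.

96%

#85F1F6 is rgb(133, 241, 246); #050A0A is rgb(5, 10, 10).
On the B channel (widest range): 10 ≈ 246 + (p/100)(0 − 246), so p ≈ 100×(10 − 246)/(0 − 246) = -23600/-246 = 95.93.
p = 96 reproduces all three channels after rounding.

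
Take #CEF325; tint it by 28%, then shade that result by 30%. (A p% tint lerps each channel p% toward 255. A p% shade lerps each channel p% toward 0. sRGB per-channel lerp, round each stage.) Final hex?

#CEF325 is rgb(206, 243, 37).
Lerp each channel 28% toward 255:
  R: 206 + 0.28×(255−206) = 206 + 13.72 = 219.72 → 220
  G: 243 + 0.28×(255−243) = 243 + 3.36 = 246.36 → 246
  B: 37 + 0.28×(255−37) = 37 + 61.04 = 98.04 → 98
After the tint: rgb(220, 246, 98) = #DCF662.
Per channel, c → c + 0.3(0 − c):
  R: 220 + 0.3×(0−220) = 220 − 66 = 154 → 154
  G: 246 − 73.8 = 172.2 → 172
  B: 98 + 0.3×(0−98) = 98 − 29.4 = 68.6 → 69
rgb(154, 172, 69) = #9AAC45.

#9AAC45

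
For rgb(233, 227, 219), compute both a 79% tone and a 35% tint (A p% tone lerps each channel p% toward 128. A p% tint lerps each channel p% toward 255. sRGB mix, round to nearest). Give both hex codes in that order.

79% tone:
  R: 233 − 82.95 = 150.05 → 150
  G: 227 + 0.79×(128−227) = 227 − 78.21 = 148.79 → 149
  B: 219 + 0.79×(128−219) = 219 − 71.89 = 147.11 → 147
  → #969593
35% tint:
  R: 233 + 0.35×(255−233) = 233 + 7.7 = 240.7 → 241
  G: 227 + 9.8 = 236.8 → 237
  B: 219 + 12.6 = 231.6 → 232
  → #F1EDE8

#969593, #F1EDE8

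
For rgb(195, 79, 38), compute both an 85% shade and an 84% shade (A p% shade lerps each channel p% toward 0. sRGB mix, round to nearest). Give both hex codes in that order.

#1D0C06, #1F0D06

85% shade:
  R: 195 + 0.85×(0−195) = 195 − 165.75 = 29.25 → 29
  G: 79 − 67.15 = 11.85 → 12
  B: 38 − 32.3 = 5.7 → 6
  → #1D0C06
84% shade:
  R: 195 + 0.84×(0−195) = 195 − 163.8 = 31.2 → 31
  G: 79 + 0.84×(0−79) = 79 − 66.36 = 12.64 → 13
  B: 38 + 0.84×(0−38) = 38 − 31.92 = 6.08 → 6
  → #1F0D06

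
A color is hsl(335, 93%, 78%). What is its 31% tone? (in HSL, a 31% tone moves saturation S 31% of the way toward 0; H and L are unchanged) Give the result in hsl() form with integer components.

hsl(335, 64%, 78%)

S moves 31% from 93 toward 0: 93 − 28.83 = 64.17 → 64.
H and L are unchanged.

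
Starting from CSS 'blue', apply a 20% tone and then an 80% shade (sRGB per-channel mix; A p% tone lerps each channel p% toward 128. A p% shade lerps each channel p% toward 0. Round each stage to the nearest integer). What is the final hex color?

#05052E

CSS blue is rgb(0, 0, 255).
A 20% tone moves each channel 20% toward 128:
  R: 0 + 0.2×(128−0) = 0 + 25.6 = 25.6 → 26
  G: 0 + 0.2×(128−0) = 0 + 25.6 = 25.6 → 26
  B: 255 + 0.2×(128−255) = 255 − 25.4 = 229.6 → 230
After the tone: rgb(26, 26, 230) = #1A1AE6.
An 80% shade moves each channel 80% toward 0:
  R: 26 + 0.8×(0−26) = 26 − 20.8 = 5.2 → 5
  G: 26 − 20.8 = 5.2 → 5
  B: 230 + 0.8×(0−230) = 230 − 184 = 46 → 46
rgb(5, 5, 46) = #05052E.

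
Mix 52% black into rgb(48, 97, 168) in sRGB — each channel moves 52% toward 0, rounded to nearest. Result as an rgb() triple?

rgb(23, 47, 81)

Per channel, c → c + 0.52(0 − c):
  R: 48 + 0.52×(0−48) = 48 − 24.96 = 23.04 → 23
  G: 97 − 50.44 = 46.56 → 47
  B: 168 + 0.52×(0−168) = 168 − 87.36 = 80.64 → 81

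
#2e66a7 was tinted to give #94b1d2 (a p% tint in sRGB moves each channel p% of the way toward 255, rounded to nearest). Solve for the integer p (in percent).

49%

#2e66a7 is rgb(46, 102, 167); #94b1d2 is rgb(148, 177, 210).
On the R channel (widest range): 148 ≈ 46 + (p/100)(255 − 46), so p ≈ 100×(148 − 46)/(255 − 46) = 10200/209 = 48.80.
p = 49 reproduces all three channels after rounding.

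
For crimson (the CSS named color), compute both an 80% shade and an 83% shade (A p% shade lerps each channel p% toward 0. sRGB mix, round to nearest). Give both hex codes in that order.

CSS crimson is rgb(220, 20, 60).
80% shade:
  R: 220 + 0.8×(0−220) = 220 − 176 = 44 → 44
  G: 20 − 16 = 4 → 4
  B: 60 + 0.8×(0−60) = 60 − 48 = 12 → 12
  → #2C040C
83% shade:
  R: 220 + 0.83×(0−220) = 220 − 182.6 = 37.4 → 37
  G: 20 − 16.6 = 3.4 → 3
  B: 60 + 0.83×(0−60) = 60 − 49.8 = 10.2 → 10
  → #25030A

#2C040C, #25030A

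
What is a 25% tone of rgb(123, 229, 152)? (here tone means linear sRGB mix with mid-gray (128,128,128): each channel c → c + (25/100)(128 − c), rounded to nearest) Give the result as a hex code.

#7ccc92

Lerp each channel 25% toward 128:
  R: 123 + 0.25×(128−123) = 123 + 1.25 = 124.25 → 124
  G: 229 + 0.25×(128−229) = 229 − 25.25 = 203.75 → 204
  B: 152 + 0.25×(128−152) = 152 − 6 = 146 → 146
rgb(124, 204, 146) = #7ccc92.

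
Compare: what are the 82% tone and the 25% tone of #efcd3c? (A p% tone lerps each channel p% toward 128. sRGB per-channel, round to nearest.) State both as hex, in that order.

#948e74, #d3ba4d

#efcd3c is rgb(239, 205, 60).
82% tone:
  R: 239 + 0.82×(128−239) = 239 − 91.02 = 147.98 → 148
  G: 205 − 63.14 = 141.86 → 142
  B: 60 + 55.76 = 115.76 → 116
  → #948e74
25% tone:
  R: 239 − 27.75 = 211.25 → 211
  G: 205 + 0.25×(128−205) = 205 − 19.25 = 185.75 → 186
  B: 60 + 17 = 77 → 77
  → #d3ba4d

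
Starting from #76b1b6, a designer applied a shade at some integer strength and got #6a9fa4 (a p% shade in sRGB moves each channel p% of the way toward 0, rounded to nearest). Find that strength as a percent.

#76b1b6 is rgb(118, 177, 182); #6a9fa4 is rgb(106, 159, 164).
On the B channel (widest range): 164 ≈ 182 + (p/100)(0 − 182), so p ≈ 100×(164 − 182)/(0 − 182) = -1800/-182 = 9.89.
p = 10 reproduces all three channels after rounding.

10%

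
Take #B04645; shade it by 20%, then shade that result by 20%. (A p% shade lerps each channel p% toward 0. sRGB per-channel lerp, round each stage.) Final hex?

#712D2C

#B04645 is rgb(176, 70, 69).
Lerp each channel 20% toward 0:
  R: 176 − 35.2 = 140.8 → 141
  G: 70 − 14 = 56 → 56
  B: 69 − 13.8 = 55.2 → 55
After the shade: rgb(141, 56, 55) = #8D3837.
Lerp each channel 20% toward 0:
  R: 141 − 28.2 = 112.8 → 113
  G: 56 − 11.2 = 44.8 → 45
  B: 55 − 11 = 44 → 44
rgb(113, 45, 44) = #712D2C.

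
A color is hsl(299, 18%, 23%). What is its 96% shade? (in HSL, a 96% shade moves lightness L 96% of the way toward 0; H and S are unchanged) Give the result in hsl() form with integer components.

hsl(299, 18%, 1%)

L moves 96% from 23 toward 0: 23 − 22.08 = 0.92 → 1.
H and S are unchanged.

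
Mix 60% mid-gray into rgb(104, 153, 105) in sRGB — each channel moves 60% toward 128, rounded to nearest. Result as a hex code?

#768A77

A 60% tone moves each channel 60% toward 128:
  R: 104 + 14.4 = 118.4 → 118
  G: 153 + 0.6×(128−153) = 153 − 15 = 138 → 138
  B: 105 + 13.8 = 118.8 → 119
rgb(118, 138, 119) = #768A77.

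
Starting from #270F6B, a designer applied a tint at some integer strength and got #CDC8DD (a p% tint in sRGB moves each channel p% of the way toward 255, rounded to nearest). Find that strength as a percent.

#270F6B is rgb(39, 15, 107); #CDC8DD is rgb(205, 200, 221).
On the G channel (widest range): 200 ≈ 15 + (p/100)(255 − 15), so p ≈ 100×(200 − 15)/(255 − 15) = 18500/240 = 77.08.
p = 77 reproduces all three channels after rounding.

77%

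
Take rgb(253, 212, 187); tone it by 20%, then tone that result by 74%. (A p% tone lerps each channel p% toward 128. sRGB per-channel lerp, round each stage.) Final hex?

Lerp each channel 20% toward 128:
  R: 253 + 0.2×(128−253) = 253 − 25 = 228 → 228
  G: 212 − 16.8 = 195.2 → 195
  B: 187 + 0.2×(128−187) = 187 − 11.8 = 175.2 → 175
After the tone: rgb(228, 195, 175) = #e4c3af.
A 74% tone moves each channel 74% toward 128:
  R: 228 − 74 = 154 → 154
  G: 195 + 0.74×(128−195) = 195 − 49.58 = 145.42 → 145
  B: 175 − 34.78 = 140.22 → 140
rgb(154, 145, 140) = #9a918c.

#9a918c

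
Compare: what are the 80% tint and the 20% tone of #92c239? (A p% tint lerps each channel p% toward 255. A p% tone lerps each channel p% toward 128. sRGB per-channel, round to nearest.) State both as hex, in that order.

#e9f3d7, #8eb547

#92c239 is rgb(146, 194, 57).
80% tint:
  R: 146 + 87.2 = 233.2 → 233
  G: 194 + 0.8×(255−194) = 194 + 48.8 = 242.8 → 243
  B: 57 + 0.8×(255−57) = 57 + 158.4 = 215.4 → 215
  → #e9f3d7
20% tone:
  R: 146 + 0.2×(128−146) = 146 − 3.6 = 142.4 → 142
  G: 194 + 0.2×(128−194) = 194 − 13.2 = 180.8 → 181
  B: 57 + 14.2 = 71.2 → 71
  → #8eb547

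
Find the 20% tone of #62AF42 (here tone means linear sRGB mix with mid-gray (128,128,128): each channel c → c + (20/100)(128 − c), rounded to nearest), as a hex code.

#62AF42 is rgb(98, 175, 66).
Lerp each channel 20% toward 128:
  R: 98 + 6 = 104 → 104
  G: 175 + 0.2×(128−175) = 175 − 9.4 = 165.6 → 166
  B: 66 + 0.2×(128−66) = 66 + 12.4 = 78.4 → 78
rgb(104, 166, 78) = #68A64E.

#68A64E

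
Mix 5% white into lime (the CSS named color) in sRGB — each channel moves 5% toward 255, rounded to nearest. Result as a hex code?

#0dff0d

CSS lime is rgb(0, 255, 0).
A 5% tint moves each channel 5% toward 255:
  R: 0 + 12.75 = 12.75 → 13
  G: 255 + 0.05×(255−255) = 255 + 0 = 255 → 255
  B: 0 + 0.05×(255−0) = 0 + 12.75 = 12.75 → 13
rgb(13, 255, 13) = #0dff0d.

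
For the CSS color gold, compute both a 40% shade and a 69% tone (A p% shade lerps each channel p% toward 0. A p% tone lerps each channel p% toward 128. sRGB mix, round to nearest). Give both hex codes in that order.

CSS gold is rgb(255, 215, 0).
40% shade:
  R: 255 + 0.4×(0−255) = 255 − 102 = 153 → 153
  G: 215 + 0.4×(0−215) = 215 − 86 = 129 → 129
  B: 0 + 0.4×(0−0) = 0 + 0 = 0 → 0
  → #998100
69% tone:
  R: 255 − 87.63 = 167.37 → 167
  G: 215 − 60.03 = 154.97 → 155
  B: 0 + 0.69×(128−0) = 0 + 88.32 = 88.32 → 88
  → #a79b58

#998100, #a79b58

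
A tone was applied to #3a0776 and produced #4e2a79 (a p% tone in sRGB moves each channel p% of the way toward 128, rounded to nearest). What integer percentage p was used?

#3a0776 is rgb(58, 7, 118); #4e2a79 is rgb(78, 42, 121).
On the G channel (widest range): 42 ≈ 7 + (p/100)(128 − 7), so p ≈ 100×(42 − 7)/(128 − 7) = 3500/121 = 28.93.
p = 29 reproduces all three channels after rounding.

29%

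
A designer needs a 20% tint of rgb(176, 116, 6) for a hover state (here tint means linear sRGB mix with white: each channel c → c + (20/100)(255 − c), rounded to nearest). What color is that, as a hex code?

#C09038

A 20% tint moves each channel 20% toward 255:
  R: 176 + 15.8 = 191.8 → 192
  G: 116 + 0.2×(255−116) = 116 + 27.8 = 143.8 → 144
  B: 6 + 49.8 = 55.8 → 56
rgb(192, 144, 56) = #C09038.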